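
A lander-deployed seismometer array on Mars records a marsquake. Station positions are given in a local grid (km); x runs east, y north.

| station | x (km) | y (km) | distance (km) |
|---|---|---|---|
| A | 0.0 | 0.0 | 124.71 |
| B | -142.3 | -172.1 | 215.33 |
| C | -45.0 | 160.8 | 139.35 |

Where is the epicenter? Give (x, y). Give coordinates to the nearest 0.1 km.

-117.5 km east, 41.8 km north

Circle about each station: x² + y² = 124.71²; (x + 142.3)² + (y + 172.1)² = 215.33²; (x + 45.0)² + (y − 160.8)² = 139.35².
Subtracting pairs of circle equations eliminates x²+y² and gives linear equations (the radical axes):
-284.6 x − 344.2 y = 19053.28
-90.0 x + 321.6 y = 24015.80
Solving the 2×2 system: x ≈ -117.5, y ≈ 41.8 km.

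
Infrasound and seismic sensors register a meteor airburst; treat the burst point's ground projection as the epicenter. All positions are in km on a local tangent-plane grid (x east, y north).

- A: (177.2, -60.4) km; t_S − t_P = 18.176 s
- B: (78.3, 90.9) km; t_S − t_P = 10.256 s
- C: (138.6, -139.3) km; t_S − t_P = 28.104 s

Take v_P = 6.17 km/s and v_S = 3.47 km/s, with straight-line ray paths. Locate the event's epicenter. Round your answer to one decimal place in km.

Distance from S−P lag: d = Δt · v_P v_S / (v_P − v_S) = Δt · (6.17·3.47)/(6.17−3.47) ≈ 7.9296·Δt.
So d_A = 144.13, d_B = 81.33, d_C = 222.85 km.
Circle about each station: (x − 177.2)² + (y + 60.4)² = 144.13²; (x − 78.3)² + (y − 90.9)² = 81.33²; (x − 138.6)² + (y + 139.3)² = 222.85².
Subtracting the A equation from the B and C equations removes the quadratic terms:
-197.8 x + 302.6 y = -6495.41
-77.2 x − 157.8 y = -25322.22
Solving the 2×2 system: x ≈ 159.2, y ≈ 82.6 km.

159.2 km east, 82.6 km north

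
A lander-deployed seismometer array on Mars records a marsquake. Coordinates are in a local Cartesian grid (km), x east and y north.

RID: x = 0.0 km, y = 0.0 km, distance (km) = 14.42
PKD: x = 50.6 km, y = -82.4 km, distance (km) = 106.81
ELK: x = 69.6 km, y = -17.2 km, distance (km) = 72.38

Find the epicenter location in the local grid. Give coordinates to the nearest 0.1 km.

Circle about each station: x² + y² = 14.42²; (x − 50.6)² + (y + 82.4)² = 106.81²; (x − 69.6)² + (y + 17.2)² = 72.38².
Subtracting the RID equation from the PKD and ELK equations removes the quadratic terms:
101.2 x − 164.8 y = -1850.32
139.2 x − 34.4 y = 109.07
Solving the 2×2 system: x ≈ 4.2, y ≈ 13.8 km.

x ≈ 4.2 km, y ≈ 13.8 km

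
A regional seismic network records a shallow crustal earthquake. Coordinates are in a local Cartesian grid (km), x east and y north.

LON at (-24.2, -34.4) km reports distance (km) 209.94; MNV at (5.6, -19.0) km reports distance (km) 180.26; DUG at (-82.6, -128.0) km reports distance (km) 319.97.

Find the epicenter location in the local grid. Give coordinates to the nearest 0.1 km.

Circle about each station: (x + 24.2)² + (y + 34.4)² = 209.94²; (x − 5.6)² + (y + 19.0)² = 180.26²; (x + 82.6)² + (y + 128.0)² = 319.97².
Subtracting the LON equation from the MNV and DUG equations removes the quadratic terms:
59.6 x + 30.8 y = 10204.50
-116.8 x − 187.2 y = -36868.24
Solving the 2×2 system: x ≈ 102.5, y ≈ 133.0 km.
Check against LON (with the unrounded x, y): √((x + 24.2)²+(y + 34.4)²) = 209.93 ≈ 209.94 km. ✓

x ≈ 102.5 km, y ≈ 133.0 km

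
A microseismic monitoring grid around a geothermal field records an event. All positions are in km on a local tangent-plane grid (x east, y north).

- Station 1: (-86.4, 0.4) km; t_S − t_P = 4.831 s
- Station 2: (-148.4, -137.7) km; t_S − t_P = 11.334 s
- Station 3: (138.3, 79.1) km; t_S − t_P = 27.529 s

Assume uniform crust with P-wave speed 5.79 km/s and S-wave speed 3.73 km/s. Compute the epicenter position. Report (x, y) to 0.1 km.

Distance from S−P lag: d = Δt · v_P v_S / (v_P − v_S) = Δt · (5.79·3.73)/(5.79−3.73) ≈ 10.4838·Δt.
So d_Station 1 = 50.65, d_Station 2 = 118.82, d_Station 3 = 288.61 km.
Circle about each station: (x + 86.4)² + (y − 0.4)² = 50.65²; (x + 148.4)² + (y + 137.7)² = 118.82²; (x − 138.3)² + (y − 79.1)² = 288.61².
Subtracting pairs of circle equations eliminates x²+y² and gives linear equations (the radical axes):
-124.0 x − 276.2 y = 21965.96
449.4 x + 157.4 y = -62811.73
Solving the 2×2 system: x ≈ -132.8, y ≈ -19.9 km.

x ≈ -132.8 km, y ≈ -19.9 km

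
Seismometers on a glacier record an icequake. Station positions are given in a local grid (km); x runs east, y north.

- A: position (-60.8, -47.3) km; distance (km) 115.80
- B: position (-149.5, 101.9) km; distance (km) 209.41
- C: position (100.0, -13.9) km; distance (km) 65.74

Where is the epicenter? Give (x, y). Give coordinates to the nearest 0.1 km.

Circle about each station: (x + 60.8)² + (y + 47.3)² = 115.80²; (x + 149.5)² + (y − 101.9)² = 209.41²; (x − 100.0)² + (y + 13.9)² = 65.74².
Subtracting the A equation from the B and C equations removes the quadratic terms:
-177.4 x + 298.4 y = -3642.98
321.6 x + 66.8 y = 13347.17
Solving the 2×2 system: x ≈ 39.2, y ≈ 11.1 km.
Check against A (with the unrounded x, y): √((x + 60.8)²+(y + 47.3)²) = 115.80 ≈ 115.80 km. ✓

x ≈ 39.2 km, y ≈ 11.1 km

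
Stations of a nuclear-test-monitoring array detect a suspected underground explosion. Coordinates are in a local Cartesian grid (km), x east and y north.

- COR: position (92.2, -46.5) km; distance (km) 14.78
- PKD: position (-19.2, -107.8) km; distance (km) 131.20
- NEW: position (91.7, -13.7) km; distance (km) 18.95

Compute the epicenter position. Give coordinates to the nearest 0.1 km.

x ≈ 88.1 km, y ≈ -32.3 km

Circle about each station: (x − 92.2)² + (y + 46.5)² = 14.78²; (x + 19.2)² + (y + 107.8)² = 131.20²; (x − 91.7)² + (y + 13.7)² = 18.95².
Subtracting the COR equation from the PKD and NEW equations removes the quadratic terms:
-222.8 x − 122.6 y = -15668.60
-1.0 x + 65.6 y = -2207.16
Solving the 2×2 system: x ≈ 88.1, y ≈ -32.3 km.
Check against COR (with the unrounded x, y): √((x − 92.2)²+(y + 46.5)²) = 14.78 ≈ 14.78 km. ✓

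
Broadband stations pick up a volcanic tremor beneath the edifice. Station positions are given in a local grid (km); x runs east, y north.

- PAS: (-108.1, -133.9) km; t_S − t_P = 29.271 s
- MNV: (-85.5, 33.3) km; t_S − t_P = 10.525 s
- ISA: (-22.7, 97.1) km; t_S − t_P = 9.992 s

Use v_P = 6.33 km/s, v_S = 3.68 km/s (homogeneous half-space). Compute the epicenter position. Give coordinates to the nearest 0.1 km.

-106.5 km east, 123.4 km north

Distance from S−P lag: d = Δt · v_P v_S / (v_P − v_S) = Δt · (6.33·3.68)/(6.33−3.68) ≈ 8.7903·Δt.
So d_PAS = 257.30, d_MNV = 92.52, d_ISA = 87.83 km.
Circle about each station: (x + 108.1)² + (y + 133.9)² = 257.30²; (x + 85.5)² + (y − 33.3)² = 92.52²; (x + 22.7)² + (y − 97.1)² = 87.83².
Subtracting pairs of circle equations eliminates x²+y² and gives linear equations (the radical axes):
45.2 x + 334.4 y = 36447.66
170.8 x + 462.0 y = 38818.06
Solving the 2×2 system: x ≈ -106.5, y ≈ 123.4 km.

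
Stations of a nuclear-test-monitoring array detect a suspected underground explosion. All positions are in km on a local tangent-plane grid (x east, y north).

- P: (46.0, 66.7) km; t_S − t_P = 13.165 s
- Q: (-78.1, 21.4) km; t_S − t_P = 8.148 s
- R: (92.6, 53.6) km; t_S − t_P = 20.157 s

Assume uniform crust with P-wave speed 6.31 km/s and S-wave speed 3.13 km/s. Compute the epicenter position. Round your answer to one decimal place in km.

Distance from S−P lag: d = Δt · v_P v_S / (v_P − v_S) = Δt · (6.31·3.13)/(6.31−3.13) ≈ 6.2108·Δt.
So d_P = 81.76, d_Q = 50.61, d_R = 125.19 km.
Circle about each station: (x − 46.0)² + (y − 66.7)² = 81.76²; (x + 78.1)² + (y − 21.4)² = 50.61²; (x − 92.6)² + (y − 53.6)² = 125.19².
Subtracting the P equation from the Q and R equations removes the quadratic terms:
-248.2 x − 90.6 y = 4116.01
93.2 x − 26.2 y = -4105.01
Solving the 2×2 system: x ≈ -32.1, y ≈ 42.5 km.

(-32.1, 42.5)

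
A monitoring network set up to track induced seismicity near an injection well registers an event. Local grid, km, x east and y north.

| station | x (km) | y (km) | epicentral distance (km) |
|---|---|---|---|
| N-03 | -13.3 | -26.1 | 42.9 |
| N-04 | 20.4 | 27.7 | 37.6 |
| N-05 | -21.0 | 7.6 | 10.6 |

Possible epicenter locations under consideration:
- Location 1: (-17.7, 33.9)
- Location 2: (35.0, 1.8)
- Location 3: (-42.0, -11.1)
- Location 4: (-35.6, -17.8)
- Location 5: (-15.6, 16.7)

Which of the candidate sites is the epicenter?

For each candidate, compare |candidate − station| to the reported distance:
Location 1: residuals N-03 17.3, N-04 1.0, N-05 15.9 → max 17.3 km
Location 2: residuals N-03 12.9, N-04 7.9, N-05 45.7 → max 45.7 km
Location 3: residuals N-03 10.5, N-04 35.9, N-05 17.5 → max 35.9 km
Location 4: residuals N-03 19.1, N-04 34.6, N-05 18.7 → max 34.6 km
Location 5: residuals N-03 0.0, N-04 0.0, N-05 0.0 → max 0.0 km
Only Location 5 has all residuals ≈ 0.

Location 5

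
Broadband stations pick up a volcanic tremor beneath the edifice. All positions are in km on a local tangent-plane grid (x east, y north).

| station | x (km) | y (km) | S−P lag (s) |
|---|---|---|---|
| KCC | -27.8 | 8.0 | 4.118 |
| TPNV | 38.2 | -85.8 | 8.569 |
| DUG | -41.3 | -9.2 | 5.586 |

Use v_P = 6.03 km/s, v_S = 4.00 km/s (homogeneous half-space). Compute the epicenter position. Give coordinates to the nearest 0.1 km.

Distance from S−P lag: d = Δt · v_P v_S / (v_P − v_S) = Δt · (6.03·4.00)/(6.03−4.00) ≈ 11.8818·Δt.
So d_KCC = 48.93, d_TPNV = 101.81, d_DUG = 66.37 km.
Circle about each station: (x + 27.8)² + (y − 8.0)² = 48.93²; (x − 38.2)² + (y + 85.8)² = 101.81²; (x + 41.3)² + (y + 9.2)² = 66.37².
Subtracting the KCC equation from the TPNV and DUG equations removes the quadratic terms:
132.0 x − 187.6 y = 12.91
-27.0 x − 34.4 y = -1057.34
Solving the 2×2 system: x ≈ 20.7, y ≈ 14.5 km.
Check against KCC (with the unrounded x, y): √((x + 27.8)²+(y − 8.0)²) = 48.93 ≈ 48.93 km. ✓

20.7 km east, 14.5 km north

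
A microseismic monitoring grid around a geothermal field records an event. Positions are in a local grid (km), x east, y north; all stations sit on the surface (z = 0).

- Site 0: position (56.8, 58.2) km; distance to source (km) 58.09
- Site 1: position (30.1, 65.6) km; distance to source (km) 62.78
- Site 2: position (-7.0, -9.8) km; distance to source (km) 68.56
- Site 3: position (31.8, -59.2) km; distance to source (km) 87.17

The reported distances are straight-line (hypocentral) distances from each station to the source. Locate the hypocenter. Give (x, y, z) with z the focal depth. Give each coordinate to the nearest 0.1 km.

(41.9, 18.0, 39.2)

Each station gives a sphere (x−x_i)² + (y−y_i)² + z² = d_i² (stations at z=0).
Subtracting the Site 0 sphere from Site 1 and Site 2: z² cancels, leaving linear equations in x and y:
-53.4 x + 14.8 y = -1970.99
-127.6 x − 136.0 y = -7794.47
Solving: x ≈ 41.899, y ≈ 18.001 km (keep extra digits for the depth step; rounded: 41.9, 18.0).
Then from the Site 0 sphere: z² = 58.09² − (x − 56.8)² − (y − 58.2)² with x = 41.899, y = 18.001, so z ≈ 39.198 ≈ 39.2 km.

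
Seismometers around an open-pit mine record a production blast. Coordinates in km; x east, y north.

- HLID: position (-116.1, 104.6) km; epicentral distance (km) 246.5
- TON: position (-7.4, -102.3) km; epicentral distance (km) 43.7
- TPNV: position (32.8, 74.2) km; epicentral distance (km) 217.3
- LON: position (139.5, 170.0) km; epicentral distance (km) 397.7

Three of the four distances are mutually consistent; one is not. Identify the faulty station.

Solve using three stations at a time. Using HLID, TON, TPNV (subtract circle equations pairwise → linear system) gives (x, y) ≈ (-41.0, -130.2).
Distances from that point to each station vs reported:
  HLID: calculated 246.5 vs reported 246.5 → residual 0.0 km
  TON: calculated 43.7 vs reported 43.7 → residual 0.0 km
  TPNV: calculated 217.3 vs reported 217.3 → residual 0.0 km
  LON: calculated 350.3 vs reported 397.7 → residual 47.4 km
HLID, TON, TPNV are mutually consistent (residuals ≈ 0); LON is off by 47.4 km.

LON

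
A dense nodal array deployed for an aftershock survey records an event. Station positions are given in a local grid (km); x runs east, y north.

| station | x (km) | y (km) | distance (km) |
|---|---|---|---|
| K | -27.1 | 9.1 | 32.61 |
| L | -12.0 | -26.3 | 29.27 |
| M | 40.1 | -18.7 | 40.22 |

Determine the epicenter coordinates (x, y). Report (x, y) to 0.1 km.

x ≈ 3.7 km, y ≈ -1.6 km

Circle about each station: (x + 27.1)² + (y − 9.1)² = 32.61²; (x + 12.0)² + (y + 26.3)² = 29.27²; (x − 40.1)² + (y + 18.7)² = 40.22².
Subtracting the K equation from the L and M equations removes the quadratic terms:
30.2 x − 70.8 y = 225.15
134.4 x − 55.6 y = 586.24
Solving the 2×2 system: x ≈ 3.7, y ≈ -1.6 km.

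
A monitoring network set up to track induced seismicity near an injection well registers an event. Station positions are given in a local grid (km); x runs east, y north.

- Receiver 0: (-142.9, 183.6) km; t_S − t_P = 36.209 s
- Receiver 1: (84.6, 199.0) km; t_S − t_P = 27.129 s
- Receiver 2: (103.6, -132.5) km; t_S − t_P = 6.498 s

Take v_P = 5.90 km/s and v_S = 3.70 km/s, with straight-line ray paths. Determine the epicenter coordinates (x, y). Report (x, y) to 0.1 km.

(112.9, -68.7)

Distance from S−P lag: d = Δt · v_P v_S / (v_P − v_S) = Δt · (5.90·3.70)/(5.90−3.70) ≈ 9.9227·Δt.
So d_Receiver 0 = 359.29, d_Receiver 1 = 269.19, d_Receiver 2 = 64.48 km.
Circle about each station: (x + 142.9)² + (y − 183.6)² = 359.29²; (x − 84.6)² + (y − 199.0)² = 269.19²; (x − 103.6)² + (y + 132.5)² = 64.48².
Subtracting pairs of circle equations eliminates x²+y² and gives linear equations (the radical axes):
455.0 x + 30.8 y = 49254.84
493.0 x − 632.2 y = 99091.47
Solving the 2×2 system: x ≈ 112.9, y ≈ -68.7 km.
Check against Receiver 0 (with the unrounded x, y): √((x + 142.9)²+(y − 183.6)²) = 359.29 ≈ 359.29 km. ✓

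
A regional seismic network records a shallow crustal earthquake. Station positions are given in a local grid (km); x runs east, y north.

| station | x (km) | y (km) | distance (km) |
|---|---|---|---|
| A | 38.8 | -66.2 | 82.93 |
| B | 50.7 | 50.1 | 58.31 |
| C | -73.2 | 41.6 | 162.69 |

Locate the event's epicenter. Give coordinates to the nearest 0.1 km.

x ≈ 84.8 km, y ≈ 2.8 km

Circle about each station: (x − 38.8)² + (y + 66.2)² = 82.93²; (x − 50.7)² + (y − 50.1)² = 58.31²; (x + 73.2)² + (y − 41.6)² = 162.69².
Subtracting pairs of circle equations eliminates x²+y² and gives linear equations (the radical axes):
23.8 x + 232.6 y = 2669.95
-224.0 x + 215.6 y = -18389.73
Solving the 2×2 system: x ≈ 84.8, y ≈ 2.8 km.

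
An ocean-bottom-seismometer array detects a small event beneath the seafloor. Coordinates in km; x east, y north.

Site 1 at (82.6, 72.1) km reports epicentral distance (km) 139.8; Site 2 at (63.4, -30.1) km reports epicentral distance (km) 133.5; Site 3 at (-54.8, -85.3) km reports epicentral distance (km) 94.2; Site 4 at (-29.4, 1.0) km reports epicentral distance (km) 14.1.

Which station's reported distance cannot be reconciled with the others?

Solve using three stations at a time. Using Site 1, Site 3, Site 4 (subtract circle equations pairwise → linear system) gives (x, y) ≈ (-41.6, 8.0).
Distances from that point to each station vs reported:
  Site 1: calculated 139.8 vs reported 139.8 → residual 0.0 km
  Site 2: calculated 111.7 vs reported 133.5 → residual 21.8 km
  Site 3: calculated 94.2 vs reported 94.2 → residual 0.0 km
  Site 4: calculated 14.1 vs reported 14.1 → residual 0.0 km
Site 1, Site 3, Site 4 are mutually consistent (residuals ≈ 0); Site 2 is off by 21.8 km.

Site 2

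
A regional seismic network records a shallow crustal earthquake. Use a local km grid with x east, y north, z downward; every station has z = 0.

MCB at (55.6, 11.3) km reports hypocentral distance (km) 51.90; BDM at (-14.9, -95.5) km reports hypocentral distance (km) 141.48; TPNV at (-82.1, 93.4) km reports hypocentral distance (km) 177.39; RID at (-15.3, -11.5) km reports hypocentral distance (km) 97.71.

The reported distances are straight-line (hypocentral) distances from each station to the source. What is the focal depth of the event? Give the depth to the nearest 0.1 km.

z ≈ 50.9 km

Each station gives a sphere (x−x_i)² + (y−y_i)² + z² = d_i² (stations at z=0).
Subtracting the MCB sphere from BDM and TPNV: z² cancels, leaving linear equations in x and y:
-141.0 x − 213.6 y = -11199.77
-275.4 x + 164.2 y = -16528.68
Solving: x ≈ 65.500, y ≈ 9.196 km (keep extra digits for the depth step; rounded: 65.5, 9.2).
Then from the MCB sphere: z² = 51.90² − (x − 55.6)² − (y − 11.3)² with x = 65.500, y = 9.196, so z ≈ 50.904 ≈ 50.9 km.
Check against RID (with the unrounded solution): distance 97.71 ≈ 97.71 km. ✓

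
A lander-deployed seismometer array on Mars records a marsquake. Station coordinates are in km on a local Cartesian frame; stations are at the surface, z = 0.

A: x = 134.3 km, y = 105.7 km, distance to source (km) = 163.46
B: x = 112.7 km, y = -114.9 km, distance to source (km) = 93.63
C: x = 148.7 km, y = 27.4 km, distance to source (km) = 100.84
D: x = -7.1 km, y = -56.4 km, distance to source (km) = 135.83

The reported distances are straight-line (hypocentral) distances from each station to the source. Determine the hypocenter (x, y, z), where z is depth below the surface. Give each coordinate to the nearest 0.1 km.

x ≈ 113.4 km, y ≈ -44.3 km, depth ≈ 61.5 km

Each station gives a sphere (x−x_i)² + (y−y_i)² + z² = d_i² (stations at z=0).
Subtracting the A sphere from B and C: z² cancels, leaving linear equations in x and y:
-43.2 x − 441.2 y = 14646.91
28.8 x − 156.6 y = 10203.94
Solving: x ≈ 113.409, y ≈ -44.302 km (keep extra digits for the depth step; rounded: 113.4, -44.3).
Then from the A sphere: z² = 163.46² − (x − 134.3)² − (y − 105.7)² with x = 113.409, y = -44.302, so z ≈ 61.499 ≈ 61.5 km.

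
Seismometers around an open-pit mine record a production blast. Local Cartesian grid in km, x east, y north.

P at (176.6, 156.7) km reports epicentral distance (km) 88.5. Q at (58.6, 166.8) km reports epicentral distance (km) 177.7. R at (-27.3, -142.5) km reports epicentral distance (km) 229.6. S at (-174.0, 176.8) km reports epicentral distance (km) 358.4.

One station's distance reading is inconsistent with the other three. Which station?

Solve using three stations at a time. Using Q, R, S (subtract circle equations pairwise → linear system) gives (x, y) ≈ (143.6, 10.8).
Distances from that point to each station vs reported:
  P: calculated 149.6 vs reported 88.5 → residual 61.1 km
  Q: calculated 177.7 vs reported 177.7 → residual 0.0 km
  R: calculated 229.6 vs reported 229.6 → residual 0.0 km
  S: calculated 358.4 vs reported 358.4 → residual 0.0 km
Q, R, S are mutually consistent (residuals ≈ 0); P is off by 61.1 km.

P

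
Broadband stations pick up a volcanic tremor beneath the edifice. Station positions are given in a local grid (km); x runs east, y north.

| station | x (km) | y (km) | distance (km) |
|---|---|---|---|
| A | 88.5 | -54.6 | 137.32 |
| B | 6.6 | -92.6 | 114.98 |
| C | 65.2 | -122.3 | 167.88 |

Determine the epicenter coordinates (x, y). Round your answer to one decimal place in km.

Circle about each station: (x − 88.5)² + (y + 54.6)² = 137.32²; (x − 6.6)² + (y + 92.6)² = 114.98²; (x − 65.2)² + (y + 122.3)² = 167.88².
Subtracting the A equation from the B and C equations removes the quadratic terms:
-163.8 x − 76.0 y = 3441.29
-46.6 x − 135.4 y = -931.99
Solving the 2×2 system: x ≈ -28.8, y ≈ 16.8 km.
Check against A (with the unrounded x, y): √((x − 88.5)²+(y + 54.6)²) = 137.32 ≈ 137.32 km. ✓

x ≈ -28.8 km, y ≈ 16.8 km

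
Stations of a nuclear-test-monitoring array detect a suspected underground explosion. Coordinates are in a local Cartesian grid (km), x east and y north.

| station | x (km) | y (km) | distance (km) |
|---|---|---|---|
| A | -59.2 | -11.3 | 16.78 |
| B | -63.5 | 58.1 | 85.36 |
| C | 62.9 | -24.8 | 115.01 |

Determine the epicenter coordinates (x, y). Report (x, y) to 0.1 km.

-52.1 km east, -26.5 km north

Circle about each station: (x + 59.2)² + (y + 11.3)² = 16.78²; (x + 63.5)² + (y − 58.1)² = 85.36²; (x − 62.9)² + (y + 24.8)² = 115.01².
Subtracting the A equation from the B and C equations removes the quadratic terms:
-8.6 x + 138.8 y = -3229.23
244.2 x − 27.0 y = -12006.61
Solving the 2×2 system: x ≈ -52.1, y ≈ -26.5 km.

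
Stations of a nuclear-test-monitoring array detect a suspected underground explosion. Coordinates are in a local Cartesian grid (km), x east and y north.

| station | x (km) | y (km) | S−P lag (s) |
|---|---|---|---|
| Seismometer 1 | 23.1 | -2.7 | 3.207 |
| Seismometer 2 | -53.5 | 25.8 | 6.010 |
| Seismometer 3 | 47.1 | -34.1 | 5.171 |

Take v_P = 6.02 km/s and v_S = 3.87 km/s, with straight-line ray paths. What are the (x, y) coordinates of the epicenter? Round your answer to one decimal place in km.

Distance from S−P lag: d = Δt · v_P v_S / (v_P − v_S) = Δt · (6.02·3.87)/(6.02−3.87) ≈ 10.8360·Δt.
So d_Seismometer 1 = 34.75, d_Seismometer 2 = 65.12, d_Seismometer 3 = 56.03 km.
Circle about each station: (x − 23.1)² + (y + 2.7)² = 34.75²; (x + 53.5)² + (y − 25.8)² = 65.12²; (x − 47.1)² + (y + 34.1)² = 56.03².
Subtracting the Seismometer 1 equation from the Seismometer 2 and Seismometer 3 equations removes the quadratic terms:
-153.2 x + 57.0 y = -46.06
48.0 x − 62.8 y = 908.52
Solving the 2×2 system: x ≈ -7.1, y ≈ -19.9 km.

-7.1 km east, -19.9 km north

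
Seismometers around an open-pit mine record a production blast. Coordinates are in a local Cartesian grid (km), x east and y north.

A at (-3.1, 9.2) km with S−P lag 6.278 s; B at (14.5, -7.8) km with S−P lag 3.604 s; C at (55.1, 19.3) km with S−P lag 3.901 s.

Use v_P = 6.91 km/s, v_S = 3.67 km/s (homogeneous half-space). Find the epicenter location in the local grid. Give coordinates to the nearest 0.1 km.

Distance from S−P lag: d = Δt · v_P v_S / (v_P − v_S) = Δt · (6.91·3.67)/(6.91−3.67) ≈ 7.8271·Δt.
So d_A = 49.14, d_B = 28.21, d_C = 30.53 km.
Circle about each station: (x + 3.1)² + (y − 9.2)² = 49.14²; (x − 14.5)² + (y + 7.8)² = 28.21²; (x − 55.1)² + (y − 19.3)² = 30.53².
Subtracting pairs of circle equations eliminates x²+y² and gives linear equations (the radical axes):
35.2 x − 34.0 y = 1795.78
116.4 x + 20.2 y = 4796.91
Solving the 2×2 system: x ≈ 42.7, y ≈ -8.6 km.

(42.7, -8.6)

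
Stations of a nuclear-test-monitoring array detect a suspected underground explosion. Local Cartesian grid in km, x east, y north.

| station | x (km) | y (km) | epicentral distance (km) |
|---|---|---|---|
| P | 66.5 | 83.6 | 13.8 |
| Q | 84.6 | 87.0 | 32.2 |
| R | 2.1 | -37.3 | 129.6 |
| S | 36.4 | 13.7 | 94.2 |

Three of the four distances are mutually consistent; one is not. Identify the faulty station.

S

Solve using three stations at a time. Using P, Q, R (subtract circle equations pairwise → linear system) gives (x, y) ≈ (52.8, 82.0).
Distances from that point to each station vs reported:
  P: calculated 13.8 vs reported 13.8 → residual 0.0 km
  Q: calculated 32.2 vs reported 32.2 → residual 0.0 km
  R: calculated 129.6 vs reported 129.6 → residual 0.0 km
  S: calculated 70.2 vs reported 94.2 → residual 24.0 km
P, Q, R are mutually consistent (residuals ≈ 0); S is off by 24.0 km.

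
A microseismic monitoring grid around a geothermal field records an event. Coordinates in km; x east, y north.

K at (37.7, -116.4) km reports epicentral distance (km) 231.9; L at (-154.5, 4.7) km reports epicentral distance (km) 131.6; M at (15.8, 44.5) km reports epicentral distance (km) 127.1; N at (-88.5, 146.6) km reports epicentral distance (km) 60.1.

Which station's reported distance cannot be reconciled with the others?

Solve using three stations at a time. Using K, L, N (subtract circle equations pairwise → linear system) gives (x, y) ≈ (-58.4, 94.6).
Distances from that point to each station vs reported:
  K: calculated 231.9 vs reported 231.9 → residual 0.0 km
  L: calculated 131.6 vs reported 131.6 → residual 0.0 km
  M: calculated 89.6 vs reported 127.1 → residual 37.5 km
  N: calculated 60.0 vs reported 60.1 → residual 0.1 km
K, L, N are mutually consistent (residuals ≈ 0); M is off by 37.5 km.

M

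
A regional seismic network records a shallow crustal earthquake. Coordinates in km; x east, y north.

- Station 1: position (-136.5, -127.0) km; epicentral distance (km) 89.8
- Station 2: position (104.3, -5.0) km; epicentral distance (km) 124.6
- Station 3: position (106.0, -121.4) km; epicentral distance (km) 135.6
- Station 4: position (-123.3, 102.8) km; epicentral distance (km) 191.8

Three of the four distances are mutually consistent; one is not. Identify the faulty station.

Solve using three stations at a time. Using Station 2, Station 3, Station 4 (subtract circle equations pairwise → linear system) gives (x, y) ≈ (-10.9, -52.6).
Distances from that point to each station vs reported:
  Station 1: calculated 146.0 vs reported 89.8 → residual 56.2 km
  Station 2: calculated 124.6 vs reported 124.6 → residual 0.0 km
  Station 3: calculated 135.6 vs reported 135.6 → residual 0.0 km
  Station 4: calculated 191.8 vs reported 191.8 → residual 0.0 km
Station 2, Station 3, Station 4 are mutually consistent (residuals ≈ 0); Station 1 is off by 56.2 km.

Station 1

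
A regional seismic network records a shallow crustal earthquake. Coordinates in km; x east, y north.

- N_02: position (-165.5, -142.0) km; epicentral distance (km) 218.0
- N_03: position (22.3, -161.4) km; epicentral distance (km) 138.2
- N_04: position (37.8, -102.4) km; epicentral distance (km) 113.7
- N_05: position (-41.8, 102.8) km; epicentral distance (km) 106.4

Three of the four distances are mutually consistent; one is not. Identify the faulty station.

N_03

Solve using three stations at a time. Using N_02, N_04, N_05 (subtract circle equations pairwise → linear system) gives (x, y) ≈ (-3.3, 3.6).
Distances from that point to each station vs reported:
  N_02: calculated 218.0 vs reported 218.0 → residual 0.0 km
  N_03: calculated 167.0 vs reported 138.2 → residual 28.8 km
  N_04: calculated 113.7 vs reported 113.7 → residual 0.0 km
  N_05: calculated 106.4 vs reported 106.4 → residual 0.0 km
N_02, N_04, N_05 are mutually consistent (residuals ≈ 0); N_03 is off by 28.8 km.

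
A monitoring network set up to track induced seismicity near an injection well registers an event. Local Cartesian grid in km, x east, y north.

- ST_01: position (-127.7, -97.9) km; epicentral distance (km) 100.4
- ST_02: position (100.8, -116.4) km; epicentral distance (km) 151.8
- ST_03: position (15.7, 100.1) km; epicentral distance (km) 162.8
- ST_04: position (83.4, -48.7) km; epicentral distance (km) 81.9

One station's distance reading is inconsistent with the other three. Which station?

ST_04

Solve using three stations at a time. Using ST_01, ST_02, ST_03 (subtract circle equations pairwise → linear system) gives (x, y) ≈ (-37.5, -53.8).
Distances from that point to each station vs reported:
  ST_01: calculated 100.4 vs reported 100.4 → residual 0.0 km
  ST_02: calculated 151.8 vs reported 151.8 → residual 0.0 km
  ST_03: calculated 162.8 vs reported 162.8 → residual 0.0 km
  ST_04: calculated 121.0 vs reported 81.9 → residual 39.1 km
ST_01, ST_02, ST_03 are mutually consistent (residuals ≈ 0); ST_04 is off by 39.1 km.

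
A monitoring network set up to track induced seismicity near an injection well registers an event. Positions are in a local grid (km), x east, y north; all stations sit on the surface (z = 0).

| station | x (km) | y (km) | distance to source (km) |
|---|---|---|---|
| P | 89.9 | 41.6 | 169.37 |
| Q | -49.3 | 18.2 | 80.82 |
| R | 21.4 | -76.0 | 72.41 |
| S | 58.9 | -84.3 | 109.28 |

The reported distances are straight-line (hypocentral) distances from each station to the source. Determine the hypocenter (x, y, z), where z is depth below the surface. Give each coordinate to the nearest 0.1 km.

(-44.4, -58.6, 24.7)

Each station gives a sphere (x−x_i)² + (y−y_i)² + z² = d_i² (stations at z=0).
Subtracting the P sphere from Q and R: z² cancels, leaving linear equations in x and y:
-278.4 x − 46.8 y = 15103.48
-137.0 x − 235.2 y = 19864.38
Solving: x ≈ -44.401, y ≈ -58.595 km (keep extra digits for the depth step; rounded: -44.4, -58.6).
Then from the P sphere: z² = 169.37² − (x − 89.9)² − (y − 41.6)² with x = -44.401, y = -58.595, so z ≈ 24.706 ≈ 24.7 km.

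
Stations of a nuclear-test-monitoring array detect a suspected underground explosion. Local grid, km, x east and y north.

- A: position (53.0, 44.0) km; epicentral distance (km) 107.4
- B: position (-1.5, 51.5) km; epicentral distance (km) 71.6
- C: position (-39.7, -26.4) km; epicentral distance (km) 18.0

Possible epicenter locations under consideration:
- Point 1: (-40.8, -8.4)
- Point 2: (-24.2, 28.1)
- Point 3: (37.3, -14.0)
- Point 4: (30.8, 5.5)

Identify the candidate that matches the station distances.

Point 1

For each candidate, compare |candidate − station| to the reported distance:
Point 1: residuals A 0.0, B 0.0, C 0.0 → max 0.0 km
Point 2: residuals A 28.6, B 39.0, C 38.7 → max 39.0 km
Point 3: residuals A 47.3, B 4.5, C 60.0 → max 60.0 km
Point 4: residuals A 63.0, B 15.4, C 59.4 → max 63.0 km
Only Point 1 has all residuals ≈ 0.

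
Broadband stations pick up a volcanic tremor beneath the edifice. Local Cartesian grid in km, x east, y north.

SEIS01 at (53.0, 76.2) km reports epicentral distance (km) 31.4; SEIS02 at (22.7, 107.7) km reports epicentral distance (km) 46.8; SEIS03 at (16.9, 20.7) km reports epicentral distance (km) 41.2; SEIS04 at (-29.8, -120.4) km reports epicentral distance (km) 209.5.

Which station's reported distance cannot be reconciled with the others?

Solve using three stations at a time. Using SEIS01, SEIS02, SEIS03 (subtract circle equations pairwise → linear system) gives (x, y) ≈ (25.5, 61.0).
Distances from that point to each station vs reported:
  SEIS01: calculated 31.4 vs reported 31.4 → residual 0.0 km
  SEIS02: calculated 46.8 vs reported 46.8 → residual 0.0 km
  SEIS03: calculated 41.2 vs reported 41.2 → residual 0.0 km
  SEIS04: calculated 189.6 vs reported 209.5 → residual 19.9 km
SEIS01, SEIS02, SEIS03 are mutually consistent (residuals ≈ 0); SEIS04 is off by 19.9 km.

SEIS04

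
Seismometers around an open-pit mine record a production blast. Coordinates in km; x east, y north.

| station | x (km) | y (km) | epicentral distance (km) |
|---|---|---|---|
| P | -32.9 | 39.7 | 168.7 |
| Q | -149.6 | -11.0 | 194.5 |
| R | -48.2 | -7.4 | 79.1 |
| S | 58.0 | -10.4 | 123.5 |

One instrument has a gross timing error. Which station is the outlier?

R

Solve using three stations at a time. Using P, Q, S (subtract circle equations pairwise → linear system) gives (x, y) ≈ (8.9, -123.8).
Distances from that point to each station vs reported:
  P: calculated 168.7 vs reported 168.7 → residual 0.0 km
  Q: calculated 194.5 vs reported 194.5 → residual 0.0 km
  R: calculated 129.6 vs reported 79.1 → residual 50.5 km
  S: calculated 123.5 vs reported 123.5 → residual 0.0 km
P, Q, S are mutually consistent (residuals ≈ 0); R is off by 50.5 km.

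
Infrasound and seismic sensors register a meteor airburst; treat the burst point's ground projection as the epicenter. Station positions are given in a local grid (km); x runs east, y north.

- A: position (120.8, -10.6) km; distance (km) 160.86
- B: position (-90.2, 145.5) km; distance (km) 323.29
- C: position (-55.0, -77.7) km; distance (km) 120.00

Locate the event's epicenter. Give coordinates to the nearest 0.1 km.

40.7 km east, -150.1 km north

Circle about each station: (x − 120.8)² + (y + 10.6)² = 160.86²; (x + 90.2)² + (y − 145.5)² = 323.29²; (x + 55.0)² + (y + 77.7)² = 120.00².
Subtracting the A equation from the B and C equations removes the quadratic terms:
-422.0 x + 312.2 y = -64039.19
-351.6 x − 134.2 y = 5833.23
Solving the 2×2 system: x ≈ 40.7, y ≈ -150.1 km.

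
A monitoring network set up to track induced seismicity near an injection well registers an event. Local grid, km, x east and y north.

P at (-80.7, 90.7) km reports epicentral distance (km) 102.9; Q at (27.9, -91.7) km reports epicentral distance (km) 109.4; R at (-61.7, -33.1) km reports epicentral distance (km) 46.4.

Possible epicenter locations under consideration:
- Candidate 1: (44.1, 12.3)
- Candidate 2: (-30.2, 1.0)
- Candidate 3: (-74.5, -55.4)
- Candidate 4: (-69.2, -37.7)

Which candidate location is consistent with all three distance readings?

Candidate 2

For each candidate, compare |candidate − station| to the reported distance:
Candidate 1: residuals P 44.5, Q 4.1, R 68.7 → max 68.7 km
Candidate 2: residuals P 0.0, Q 0.0, R 0.0 → max 0.0 km
Candidate 3: residuals P 43.3, Q 0.8, R 20.7 → max 43.3 km
Candidate 4: residuals P 26.0, Q 1.7, R 37.6 → max 37.6 km
Only Candidate 2 has all residuals ≈ 0.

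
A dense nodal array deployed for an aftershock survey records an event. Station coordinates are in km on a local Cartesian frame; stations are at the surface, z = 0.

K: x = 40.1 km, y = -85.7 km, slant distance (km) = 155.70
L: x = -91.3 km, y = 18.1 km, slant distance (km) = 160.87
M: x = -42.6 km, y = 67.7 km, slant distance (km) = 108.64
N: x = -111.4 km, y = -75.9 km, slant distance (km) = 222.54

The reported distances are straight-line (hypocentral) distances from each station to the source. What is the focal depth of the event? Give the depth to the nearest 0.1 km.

z ≈ 42.9 km

Each station gives a sphere (x−x_i)² + (y−y_i)² + z² = d_i² (stations at z=0).
Subtracting the K sphere from L and M: z² cancels, leaving linear equations in x and y:
-262.8 x + 207.6 y = -1925.87
-165.4 x + 306.8 y = 9885.39
Solving: x ≈ 57.098, y ≈ 63.003 km (keep extra digits for the depth step; rounded: 57.1, 63.0).
Then from the K sphere: z² = 155.70² − (x − 40.1)² − (y + 85.7)² with x = 57.098, y = 63.003, so z ≈ 42.907 ≈ 42.9 km.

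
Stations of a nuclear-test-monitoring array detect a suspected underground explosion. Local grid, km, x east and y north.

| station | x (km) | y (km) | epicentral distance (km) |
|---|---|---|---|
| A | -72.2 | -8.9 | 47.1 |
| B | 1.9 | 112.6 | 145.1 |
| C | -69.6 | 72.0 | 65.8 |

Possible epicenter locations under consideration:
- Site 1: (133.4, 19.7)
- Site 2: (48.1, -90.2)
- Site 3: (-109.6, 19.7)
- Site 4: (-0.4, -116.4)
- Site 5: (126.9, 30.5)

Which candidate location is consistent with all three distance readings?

Site 3

For each candidate, compare |candidate − station| to the reported distance:
Site 1: residuals A 160.5, B 15.9, C 143.8 → max 160.5 km
Site 2: residuals A 98.1, B 62.9, C 134.6 → max 134.6 km
Site 3: residuals A 0.0, B 0.0, C 0.0 → max 0.0 km
Site 4: residuals A 82.2, B 83.9, C 134.9 → max 134.9 km
Site 5: residuals A 155.9, B 4.5, C 135.0 → max 155.9 km
Only Site 3 has all residuals ≈ 0.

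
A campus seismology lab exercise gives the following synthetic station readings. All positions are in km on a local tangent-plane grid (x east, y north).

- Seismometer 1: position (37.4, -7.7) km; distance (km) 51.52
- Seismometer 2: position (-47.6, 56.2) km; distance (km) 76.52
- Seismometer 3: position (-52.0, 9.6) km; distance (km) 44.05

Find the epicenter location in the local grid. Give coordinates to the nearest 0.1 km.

(-13.9, -12.5)

Circle about each station: (x − 37.4)² + (y + 7.7)² = 51.52²; (x + 47.6)² + (y − 56.2)² = 76.52²; (x + 52.0)² + (y − 9.6)² = 44.05².
Subtracting the Seismometer 1 equation from the Seismometer 2 and Seismometer 3 equations removes the quadratic terms:
-170.0 x + 127.8 y = 765.15
-178.8 x + 34.6 y = 2052.02
Solving the 2×2 system: x ≈ -13.9, y ≈ -12.5 km.
Check against Seismometer 1 (with the unrounded x, y): √((x − 37.4)²+(y + 7.7)²) = 51.52 ≈ 51.52 km. ✓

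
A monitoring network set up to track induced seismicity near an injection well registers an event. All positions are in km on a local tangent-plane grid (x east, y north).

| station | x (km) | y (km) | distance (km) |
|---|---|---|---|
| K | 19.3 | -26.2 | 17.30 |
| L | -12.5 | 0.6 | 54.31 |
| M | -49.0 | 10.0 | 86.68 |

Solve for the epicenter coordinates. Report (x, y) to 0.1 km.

x ≈ 19.2 km, y ≈ -43.5 km

Circle about each station: (x − 19.3)² + (y + 26.2)² = 17.30²; (x + 12.5)² + (y − 0.6)² = 54.31²; (x + 49.0)² + (y − 10.0)² = 86.68².
Subtracting the K equation from the L and M equations removes the quadratic terms:
-63.6 x + 53.6 y = -3552.61
-136.6 x + 72.4 y = -5772.06
Solving the 2×2 system: x ≈ 19.2, y ≈ -43.5 km.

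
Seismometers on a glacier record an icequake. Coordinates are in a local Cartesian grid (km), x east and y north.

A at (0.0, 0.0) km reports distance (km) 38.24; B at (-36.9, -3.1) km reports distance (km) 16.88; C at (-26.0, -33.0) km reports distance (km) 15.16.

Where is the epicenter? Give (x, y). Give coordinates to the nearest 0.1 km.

(-32.9, -19.5)

Circle about each station: x² + y² = 38.24²; (x + 36.9)² + (y + 3.1)² = 16.88²; (x + 26.0)² + (y + 33.0)² = 15.16².
Subtracting the A equation from the B and C equations removes the quadratic terms:
-73.8 x − 6.2 y = 2548.58
-52.0 x − 66.0 y = 2997.47
Solving the 2×2 system: x ≈ -32.9, y ≈ -19.5 km.
Check against A (with the unrounded x, y): √(x²+y²) = 38.24 ≈ 38.24 km. ✓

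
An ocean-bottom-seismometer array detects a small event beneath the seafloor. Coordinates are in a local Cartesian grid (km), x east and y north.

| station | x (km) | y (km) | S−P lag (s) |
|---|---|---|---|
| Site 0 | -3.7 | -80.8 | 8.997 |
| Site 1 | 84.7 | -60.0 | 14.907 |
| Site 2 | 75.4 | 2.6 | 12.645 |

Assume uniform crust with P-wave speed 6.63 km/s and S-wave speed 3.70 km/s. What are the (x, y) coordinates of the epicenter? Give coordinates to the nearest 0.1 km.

Distance from S−P lag: d = Δt · v_P v_S / (v_P − v_S) = Δt · (6.63·3.70)/(6.63−3.70) ≈ 8.3724·Δt.
So d_Site 0 = 75.33, d_Site 1 = 124.81, d_Site 2 = 105.87 km.
Circle about each station: (x + 3.7)² + (y + 80.8)² = 75.33²; (x − 84.7)² + (y + 60.0)² = 124.81²; (x − 75.4)² + (y − 2.6)² = 105.87².
Subtracting pairs of circle equations eliminates x²+y² and gives linear equations (the radical axes):
176.8 x + 41.6 y = -5671.17
158.2 x + 166.8 y = -6384.26
Solving the 2×2 system: x ≈ -29.7, y ≈ -10.1 km.
Check against Site 0 (with the unrounded x, y): √((x + 3.7)²+(y + 80.8)²) = 75.32 ≈ 75.33 km. ✓

(-29.7, -10.1)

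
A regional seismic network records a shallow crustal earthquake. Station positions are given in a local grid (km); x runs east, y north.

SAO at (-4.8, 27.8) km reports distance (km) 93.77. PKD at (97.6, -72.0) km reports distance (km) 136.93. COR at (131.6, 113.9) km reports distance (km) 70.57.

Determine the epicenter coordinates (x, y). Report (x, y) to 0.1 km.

(81.7, 64.0)

Circle about each station: (x + 4.8)² + (y − 27.8)² = 93.77²; (x − 97.6)² + (y + 72.0)² = 136.93²; (x − 131.6)² + (y − 113.9)² = 70.57².
Subtracting pairs of circle equations eliminates x²+y² and gives linear equations (the radical axes):
204.8 x − 199.6 y = 3956.87
272.8 x + 172.2 y = 33308.58
Solving the 2×2 system: x ≈ 81.7, y ≈ 64.0 km.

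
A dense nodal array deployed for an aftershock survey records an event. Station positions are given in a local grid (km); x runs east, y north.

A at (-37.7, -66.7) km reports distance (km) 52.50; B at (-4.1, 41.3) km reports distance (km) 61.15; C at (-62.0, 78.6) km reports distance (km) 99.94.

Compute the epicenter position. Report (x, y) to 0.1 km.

Circle about each station: (x + 37.7)² + (y + 66.7)² = 52.50²; (x + 4.1)² + (y − 41.3)² = 61.15²; (x + 62.0)² + (y − 78.6)² = 99.94².
Subtracting the A equation from the B and C equations removes the quadratic terms:
67.2 x + 216.0 y = -5130.75
-48.6 x + 290.6 y = -3079.97
Solving the 2×2 system: x ≈ -27.5, y ≈ -15.2 km.
Check against A (with the unrounded x, y): √((x + 37.7)²+(y + 66.7)²) = 52.50 ≈ 52.50 km. ✓

x ≈ -27.5 km, y ≈ -15.2 km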